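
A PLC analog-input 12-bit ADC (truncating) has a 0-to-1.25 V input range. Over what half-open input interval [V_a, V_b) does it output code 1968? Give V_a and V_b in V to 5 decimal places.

[0.60059 V, 0.60089 V)

LSB = 1.25/2^12 = 305.18 µV.
V_a = V_low + 1968·LSB = 0.600586 V; V_b = V_low + 1969·LSB = 0.600891 V.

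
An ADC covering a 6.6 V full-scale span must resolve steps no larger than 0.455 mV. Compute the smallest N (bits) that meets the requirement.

Number of steps required ≥ 6.6 V / 0.455 mV = 14505.49.
Need 2^N ≥ 14505.49; 2^13 = 8192, 2^14 = 16384.
Minimum N = 14.

14 bits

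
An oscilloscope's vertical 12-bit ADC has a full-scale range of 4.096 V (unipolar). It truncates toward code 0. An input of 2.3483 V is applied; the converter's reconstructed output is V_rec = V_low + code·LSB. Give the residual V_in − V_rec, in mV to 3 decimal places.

One LSB is 4.096 V / 4096 = 1.000 mV.
Scaled input = 2348.3000 LSBs, so code = 2348.
Code 2348 maps back to 0 + 2348×0.001 V = 2.348 V.
Error = 2.3483 − 2.348 = 0.0003 V = 0.300 mV.

0.300 mV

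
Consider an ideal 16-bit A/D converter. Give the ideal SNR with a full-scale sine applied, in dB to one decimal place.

SNR ≈ 6.02·N + 1.76 dB = 6.02·16 + 1.76 = 98.08 dB.

98.1 dB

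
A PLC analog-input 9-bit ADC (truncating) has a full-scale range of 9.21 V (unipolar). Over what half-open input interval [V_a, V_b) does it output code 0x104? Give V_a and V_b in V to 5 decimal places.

LSB = 9.21/2^9 = 17.988 mV.
Code 0x104 = 260 decimal.
V_a = V_low + 260·LSB = 4.67695 V; V_b = V_low + 261·LSB = 4.69494 V.

[4.67695 V, 4.69494 V)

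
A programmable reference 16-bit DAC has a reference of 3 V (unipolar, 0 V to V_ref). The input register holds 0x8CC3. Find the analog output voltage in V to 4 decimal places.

LSB = 3 V / 2^16 = 45.78 µV.
Code 0x8CC3 = 36035 decimal.
V_out = 0 + 36035 × 4.57764e-05 V = 1.64955 V.

1.6496 V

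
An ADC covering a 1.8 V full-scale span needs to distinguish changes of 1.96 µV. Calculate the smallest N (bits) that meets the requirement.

Number of steps required ≥ 1.8 V / 1.96 µV = 918367.35.
Need 2^N ≥ 918367.35; 2^19 = 524288, 2^20 = 1048576.
Minimum N = 20.

20 bits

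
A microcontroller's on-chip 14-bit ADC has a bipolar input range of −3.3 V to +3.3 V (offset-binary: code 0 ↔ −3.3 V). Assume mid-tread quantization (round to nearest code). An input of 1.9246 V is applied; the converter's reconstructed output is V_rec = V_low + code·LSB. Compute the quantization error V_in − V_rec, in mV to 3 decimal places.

LSB = 6.6/2^14 = 402.83 µV.
Scaled input = 12969.6737 LSBs, so code = 12970.
Code 12970 maps back to (−3.3) + 12970×0.000402832 V = 1.9247314 V.
Error = 1.9246 − 1.9247314 = -0.000131445 V = -0.131 mV.

-0.131 mV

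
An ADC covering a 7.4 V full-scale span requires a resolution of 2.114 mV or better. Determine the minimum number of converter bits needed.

12 bits

Number of steps required ≥ 7.4 V / 2.114 mV = 3500.47.
Need 2^N ≥ 3500.47; 2^11 = 2048, 2^12 = 4096.
Minimum N = 12.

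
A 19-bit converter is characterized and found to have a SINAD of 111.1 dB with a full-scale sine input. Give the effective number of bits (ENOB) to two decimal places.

ENOB = (SINAD − 1.76) / 6.02 = (111.1 − 1.76)/6.02 = 18.163.

18.16 bits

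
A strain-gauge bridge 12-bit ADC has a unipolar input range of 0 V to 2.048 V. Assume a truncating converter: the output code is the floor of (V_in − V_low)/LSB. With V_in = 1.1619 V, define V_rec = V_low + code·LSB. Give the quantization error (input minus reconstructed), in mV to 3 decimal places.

Step size: 2.048 V ÷ 2^12 = 0.500 mV.
Scaled input = 2323.8000 LSBs, so code = 2323.
V_rec = 0 + 2323·0.0005 = 1.1615 V.
V_in − V_rec = 0.0004 V = 0.400 mV.

0.400 mV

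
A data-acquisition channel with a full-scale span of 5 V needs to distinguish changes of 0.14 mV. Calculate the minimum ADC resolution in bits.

Number of steps required ≥ 5 V / 0.14 mV = 35714.29.
Need 2^N ≥ 35714.29; 2^15 = 32768, 2^16 = 65536.
Minimum N = 16.

16 bits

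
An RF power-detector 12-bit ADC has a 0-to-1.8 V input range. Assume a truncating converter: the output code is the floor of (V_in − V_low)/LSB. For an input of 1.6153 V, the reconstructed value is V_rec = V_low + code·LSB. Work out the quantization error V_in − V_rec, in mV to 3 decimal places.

Step size: 1.8 V ÷ 2^12 = 439.45 µV.
Scaled input = 3675.7049 LSBs, so code = 3675.
Code 3675 maps back to 0 + 3675×0.000439453 V = 1.6149902 V.
Difference: 0.000309766 V → 0.310 mV.

0.310 mV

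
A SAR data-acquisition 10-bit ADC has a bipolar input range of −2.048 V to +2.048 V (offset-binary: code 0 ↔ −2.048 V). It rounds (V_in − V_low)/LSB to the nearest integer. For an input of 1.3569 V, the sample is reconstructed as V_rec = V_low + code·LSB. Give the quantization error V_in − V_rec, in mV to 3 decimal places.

LSB = 4.096/2^10 = 4.000 mV.
Scaled input = 851.2250 LSBs, so code = 851.
Reconstructed: 1.356 V.
Difference: 0.0009 V → 0.900 mV.

0.900 mV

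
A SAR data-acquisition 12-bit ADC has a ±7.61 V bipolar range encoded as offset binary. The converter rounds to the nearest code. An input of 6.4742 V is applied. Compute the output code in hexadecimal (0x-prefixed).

code 0xECE (decimal 3790)

LSB = 15.22 V / 4096 = 3.716 mV.
(V_in − V_low)/LSB = (6.4742 − (−7.61)) / 0.00371582 = 3790.334.
So the output code is 3790.
In hexadecimal (0x-prefixed): 0xECE.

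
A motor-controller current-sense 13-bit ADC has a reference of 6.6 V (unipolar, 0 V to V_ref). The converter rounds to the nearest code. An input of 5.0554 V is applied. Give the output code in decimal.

code 6275

LSB = 6.6 V / 8192 = 0.806 mV.
Input sits at 6274.824 steps above V_low.
Round → code 6275.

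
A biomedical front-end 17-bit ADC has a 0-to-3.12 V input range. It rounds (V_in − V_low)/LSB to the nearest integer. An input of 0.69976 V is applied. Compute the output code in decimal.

With 131072 levels over 3.12 V, one step is 23.80 µV.
(0.69976 − 0) / 2.38037e-05 = 29397.097 LSBs.
So the output code is 29397.

code 29397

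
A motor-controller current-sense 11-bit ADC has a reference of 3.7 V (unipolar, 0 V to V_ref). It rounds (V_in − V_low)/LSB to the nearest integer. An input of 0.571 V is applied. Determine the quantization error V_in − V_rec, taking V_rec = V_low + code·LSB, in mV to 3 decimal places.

One LSB is 3.7 V / 2048 = 1.807 mV.
(V_in − V_low)/LSB = (0.571 − 0)/0.00180664 = 316.0562 → code 316 (round).
Reconstructed: 0.57089844 V.
Error = 0.571 − 0.57089844 = 0.000101562 V = 0.102 mV.

0.102 mV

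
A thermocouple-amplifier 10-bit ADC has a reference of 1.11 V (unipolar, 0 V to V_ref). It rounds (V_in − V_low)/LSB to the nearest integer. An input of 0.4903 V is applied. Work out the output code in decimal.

Full-scale span = 1.11 V; LSB = 1.11/2^10 = 1.084 mV.
Input sits at 452.313 steps above V_low.
Round → code 452.

code 452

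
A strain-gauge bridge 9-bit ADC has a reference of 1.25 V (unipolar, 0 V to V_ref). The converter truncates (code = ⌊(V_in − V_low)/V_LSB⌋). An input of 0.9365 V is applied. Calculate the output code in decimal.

With 512 levels over 1.25 V, one step is 2.441 mV.
(V_in − V_low)/LSB = (0.9365 − 0) / 0.00244141 = 383.590.
So the output code is 383.

code 383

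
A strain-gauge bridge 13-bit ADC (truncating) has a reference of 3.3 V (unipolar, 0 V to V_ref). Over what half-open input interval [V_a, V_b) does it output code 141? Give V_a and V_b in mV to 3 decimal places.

[56.799 mV, 57.202 mV)

LSB = 3.3/2^13 = 402.83 µV.
V_a = V_low + 141·LSB = 0.0567993 V; V_b = V_low + 142·LSB = 0.0572021 V.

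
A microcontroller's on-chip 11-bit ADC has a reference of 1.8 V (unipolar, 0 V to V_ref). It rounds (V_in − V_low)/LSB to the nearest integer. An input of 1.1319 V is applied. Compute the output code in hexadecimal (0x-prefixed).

Full-scale span = 1.8 V; LSB = 1.8/2^11 = 0.879 mV.
(1.1319 − 0) / 0.000878906 = 1287.851 LSBs.
Round → code 1288.
In hexadecimal (0x-prefixed): 0x508.

code 0x508 (decimal 1288)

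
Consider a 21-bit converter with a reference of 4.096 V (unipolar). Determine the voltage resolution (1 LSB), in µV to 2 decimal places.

1.95 µV

Full-scale span = 4.096 V.
LSB = 4.096 / 2^21 = 4.096 / 2097152 = 1.95313e-06 V = 1.95 µV.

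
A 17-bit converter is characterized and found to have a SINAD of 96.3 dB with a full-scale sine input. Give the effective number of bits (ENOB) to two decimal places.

ENOB = (SINAD − 1.76) / 6.02 = (96.3 − 1.76)/6.02 = 15.704.

15.70 bits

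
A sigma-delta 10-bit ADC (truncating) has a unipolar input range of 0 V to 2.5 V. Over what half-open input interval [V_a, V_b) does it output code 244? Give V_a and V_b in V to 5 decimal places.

LSB = 2.5/2^10 = 2.441 mV.
V_a = V_low + 244·LSB = 0.595703 V; V_b = V_low + 245·LSB = 0.598145 V.

[0.59570 V, 0.59814 V)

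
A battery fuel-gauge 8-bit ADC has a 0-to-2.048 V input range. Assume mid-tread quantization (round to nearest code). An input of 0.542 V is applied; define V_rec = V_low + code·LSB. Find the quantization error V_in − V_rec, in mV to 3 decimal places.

-2.000 mV

One LSB is 2.048 V / 256 = 8.000 mV.
Scaled input = 67.7500 LSBs, so code = 68.
Code 68 maps back to 0 + 68×0.008 V = 0.544 V.
Difference: -0.002 V → -2.000 mV.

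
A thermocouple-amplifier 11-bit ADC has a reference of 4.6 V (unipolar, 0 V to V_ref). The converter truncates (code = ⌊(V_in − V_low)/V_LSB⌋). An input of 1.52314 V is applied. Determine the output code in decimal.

Full-scale span = 4.6 V; LSB = 4.6/2^11 = 2.246 mV.
(V_in − V_low)/LSB = (1.52314 − 0) / 0.00224609 = 678.128.
Floor → code 678.

code 678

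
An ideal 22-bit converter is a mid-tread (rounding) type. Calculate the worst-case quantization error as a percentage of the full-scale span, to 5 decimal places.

Rounding → worst-case error = ½ LSB = V_FS/2^23, so 100/8388608 = 1.19209e-05 % of full scale.

0.00001 %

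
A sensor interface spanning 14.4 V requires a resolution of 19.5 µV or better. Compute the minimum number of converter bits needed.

Number of steps required ≥ 14.4 V / 19.5 µV = 738461.54.
Need 2^N ≥ 738461.54; 2^19 = 524288, 2^20 = 1048576.
Minimum N = 20.

20 bits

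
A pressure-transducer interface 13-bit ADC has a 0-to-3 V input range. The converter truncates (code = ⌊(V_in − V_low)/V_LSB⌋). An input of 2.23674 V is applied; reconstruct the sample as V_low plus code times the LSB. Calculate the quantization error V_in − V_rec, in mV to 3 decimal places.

0.290 mV

Step size: 3 V ÷ 2^13 = 366.21 µV.
(2.23674 − 0)/0.000366211 = 6107.7914; ⌊·⌋ gives code 6107.
Reconstructed: 2.2364502 V.
V_in − V_rec = 0.000289805 V = 0.290 mV.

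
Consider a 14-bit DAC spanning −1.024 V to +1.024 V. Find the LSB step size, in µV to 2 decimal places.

Full-scale span = 2.048 V.
LSB = 2.048 / 2^14 = 2.048 / 16384 = 0.000125 V = 125.00 µV.

125.00 µV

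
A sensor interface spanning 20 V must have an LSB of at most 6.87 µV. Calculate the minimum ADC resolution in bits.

22 bits

Number of steps required ≥ 20 V / 6.87 µV = 2911208.15.
Need 2^N ≥ 2911208.15; 2^21 = 2097152, 2^22 = 4194304.
Minimum N = 22.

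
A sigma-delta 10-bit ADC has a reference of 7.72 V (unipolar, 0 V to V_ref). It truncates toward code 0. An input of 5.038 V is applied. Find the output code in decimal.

code 668

Full-scale span = 7.72 V; LSB = 7.72/2^10 = 7.539 mV.
(V_in − V_low)/LSB = (5.038 − 0) / 0.00753906 = 668.253.
Floor → code 668.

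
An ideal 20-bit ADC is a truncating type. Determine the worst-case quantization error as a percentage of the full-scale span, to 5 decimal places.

Truncating → worst-case error = 1 LSB = V_FS/2^20, so 100/1048576 = 9.53674e-05 % of full scale.

0.00010 %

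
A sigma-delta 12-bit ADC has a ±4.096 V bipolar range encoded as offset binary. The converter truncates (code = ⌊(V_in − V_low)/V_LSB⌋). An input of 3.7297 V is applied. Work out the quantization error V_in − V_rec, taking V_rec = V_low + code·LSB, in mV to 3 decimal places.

Step size: 8.192 V ÷ 2^12 = 2.000 mV.
(V_in − V_low)/LSB = (3.7297 − (−4.096))/0.002 = 3912.8500 → code 3912 (floor).
Code 3912 maps back to (−4.096) + 3912×0.002 V = 3.728 V.
Error = 3.7297 − 3.728 = 0.0017 V = 1.700 mV.

1.700 mV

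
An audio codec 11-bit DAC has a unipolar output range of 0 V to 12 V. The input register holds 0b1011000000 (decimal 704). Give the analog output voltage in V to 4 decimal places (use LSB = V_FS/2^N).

4.1250 V

LSB = 12 V / 2^11 = 5.859 mV.
Code 0b1011000000 = 704 decimal.
V_out = 0 + 704 × 0.00585938 V = 4.125 V.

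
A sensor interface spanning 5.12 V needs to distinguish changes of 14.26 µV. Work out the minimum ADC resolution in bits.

19 bits

Number of steps required ≥ 5.12 V / 14.26 µV = 359046.28.
Need 2^N ≥ 359046.28; 2^18 = 262144, 2^19 = 524288.
Minimum N = 19.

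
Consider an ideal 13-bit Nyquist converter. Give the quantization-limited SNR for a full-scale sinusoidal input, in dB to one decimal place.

80.0 dB

SNR ≈ 6.02·N + 1.76 dB = 6.02·13 + 1.76 = 80.02 dB.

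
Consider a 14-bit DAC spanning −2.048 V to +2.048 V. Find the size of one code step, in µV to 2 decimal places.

Full-scale span = 4.096 V.
LSB = 4.096 / 2^14 = 4.096 / 16384 = 0.00025 V = 250.00 µV.

250.00 µV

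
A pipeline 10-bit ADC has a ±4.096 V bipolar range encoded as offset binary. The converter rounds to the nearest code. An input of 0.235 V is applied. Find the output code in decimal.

With 1024 levels over 8.192 V, one step is 8.000 mV.
(0.235 − (−4.096)) / 0.008 = 541.375 LSBs.
So the output code is 541.

code 541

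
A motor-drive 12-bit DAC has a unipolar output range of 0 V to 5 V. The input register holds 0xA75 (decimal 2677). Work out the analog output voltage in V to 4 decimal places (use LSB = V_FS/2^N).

LSB = 5 V / 2^12 = 1.221 mV.
Code 0xA75 = 2677 decimal.
V_out = 0 + 2677 × 0.0012207 V = 3.26782 V.

3.2678 V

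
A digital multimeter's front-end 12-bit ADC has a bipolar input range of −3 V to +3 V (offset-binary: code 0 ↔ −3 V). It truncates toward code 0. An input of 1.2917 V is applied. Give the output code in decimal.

LSB = 6 V / 4096 = 1.465 mV.
Input sits at 2929.801 steps above V_low.
⌊·⌋(2929.801) = 2929.

code 2929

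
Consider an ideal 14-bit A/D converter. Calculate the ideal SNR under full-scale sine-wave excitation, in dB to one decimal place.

SNR ≈ 6.02·N + 1.76 dB = 6.02·14 + 1.76 = 86.04 dB.

86.0 dB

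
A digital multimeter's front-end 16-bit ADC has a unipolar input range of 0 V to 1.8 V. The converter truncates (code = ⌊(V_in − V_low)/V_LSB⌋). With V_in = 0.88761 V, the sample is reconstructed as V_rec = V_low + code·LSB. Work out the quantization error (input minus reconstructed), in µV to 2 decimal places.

LSB = 1.8/2^16 = 27.47 µV.
Scaled input = 32316.8939 LSBs, so code = 32316.
V_rec = 0 + 32316·2.74658e-05 = 0.88758545 V.
Difference: 2.45508e-05 V → 24.55 µV.

24.55 µV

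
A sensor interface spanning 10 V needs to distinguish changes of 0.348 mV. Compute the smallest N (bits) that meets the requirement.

15 bits

Number of steps required ≥ 10 V / 0.348 mV = 28735.63.
Need 2^N ≥ 28735.63; 2^14 = 16384, 2^15 = 32768.
Minimum N = 15.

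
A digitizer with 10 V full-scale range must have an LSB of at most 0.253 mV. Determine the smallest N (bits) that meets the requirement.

16 bits

Number of steps required ≥ 10 V / 0.253 mV = 39525.69.
Need 2^N ≥ 39525.69; 2^15 = 32768, 2^16 = 65536.
Minimum N = 16.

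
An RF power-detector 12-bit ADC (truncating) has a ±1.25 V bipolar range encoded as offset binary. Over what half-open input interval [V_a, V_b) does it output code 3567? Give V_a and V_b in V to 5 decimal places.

LSB = 2.5/2^12 = 0.610 mV.
V_a = V_low + 3567·LSB = 0.927124 V; V_b = V_low + 3568·LSB = 0.927734 V.

[0.92712 V, 0.92773 V)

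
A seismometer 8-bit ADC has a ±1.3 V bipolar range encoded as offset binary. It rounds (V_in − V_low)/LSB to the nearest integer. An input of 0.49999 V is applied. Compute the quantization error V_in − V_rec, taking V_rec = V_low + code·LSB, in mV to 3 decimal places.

LSB = 2.6/2^8 = 10.156 mV.
(V_in − V_low)/LSB = (0.49999 − (−1.3))/0.0101563 = 177.2298 → code 177 (round).
V_rec = (−1.3) + 177·0.0101563 = 0.49765625 V.
Error = 0.49999 − 0.49765625 = 0.00233375 V = 2.334 mV.

2.334 mV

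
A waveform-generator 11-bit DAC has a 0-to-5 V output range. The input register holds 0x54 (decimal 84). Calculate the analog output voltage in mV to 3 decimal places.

LSB = 5 V / 2^11 = 2.441 mV.
Code 0x54 = 84 decimal.
V_out = 0 + 84 × 0.00244141 V = 0.205078 V.
= 205.078 mV.

205.078 mV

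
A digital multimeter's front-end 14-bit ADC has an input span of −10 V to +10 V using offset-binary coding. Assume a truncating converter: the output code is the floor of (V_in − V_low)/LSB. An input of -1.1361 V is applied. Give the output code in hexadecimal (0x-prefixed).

code 0x1C5D (decimal 7261)

Full-scale span = 20 V; LSB = 20/2^14 = 1.221 mV.
(V_in − V_low)/LSB = (-1.1361 − (−10)) / 0.0012207 = 7261.307.
So the output code is 7261.
In hexadecimal (0x-prefixed): 0x1C5D.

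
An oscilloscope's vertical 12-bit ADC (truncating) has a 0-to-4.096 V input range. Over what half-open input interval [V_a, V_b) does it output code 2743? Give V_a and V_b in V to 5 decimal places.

LSB = 4.096/2^12 = 1.000 mV.
V_a = V_low + 2743·LSB = 2.743 V; V_b = V_low + 2744·LSB = 2.744 V.

[2.74300 V, 2.74400 V)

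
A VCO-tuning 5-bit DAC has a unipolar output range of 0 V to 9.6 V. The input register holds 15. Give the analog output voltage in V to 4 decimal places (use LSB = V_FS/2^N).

LSB = 9.6 V / 2^5 = 300.000 mV.
V_out = 0 + 15 × 0.3 V = 4.5 V.

4.5000 V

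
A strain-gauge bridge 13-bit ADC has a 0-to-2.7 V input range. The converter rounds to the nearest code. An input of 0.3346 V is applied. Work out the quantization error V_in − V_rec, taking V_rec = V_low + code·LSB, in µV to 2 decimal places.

66.31 µV

Step size: 2.7 V ÷ 2^13 = 329.59 µV.
Scaled input = 1015.2012 LSBs, so code = 1015.
V_rec = 0 + 1015·0.00032959 = 0.33453369 V.
Difference: 6.63086e-05 V → 66.31 µV.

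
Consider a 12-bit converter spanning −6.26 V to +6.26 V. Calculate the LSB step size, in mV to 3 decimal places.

Full-scale span = 12.52 V.
LSB = 12.52 / 2^12 = 12.52 / 4096 = 0.00305664 V = 3.057 mV.

3.057 mV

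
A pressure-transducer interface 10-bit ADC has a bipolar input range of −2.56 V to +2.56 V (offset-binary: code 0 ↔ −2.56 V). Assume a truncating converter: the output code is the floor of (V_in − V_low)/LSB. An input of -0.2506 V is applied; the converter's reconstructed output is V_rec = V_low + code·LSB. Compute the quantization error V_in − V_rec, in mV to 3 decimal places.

4.400 mV

LSB = 5.12/2^10 = 5.000 mV.
(-0.2506 − (−2.56))/0.005 = 461.8800; ⌊·⌋ gives code 461.
Code 461 maps back to (−2.56) + 461×0.005 V = -0.255 V.
Difference: 0.0044 V → 4.400 mV.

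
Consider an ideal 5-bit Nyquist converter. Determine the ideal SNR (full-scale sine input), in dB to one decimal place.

31.9 dB

SNR ≈ 6.02·N + 1.76 dB = 6.02·5 + 1.76 = 31.86 dB.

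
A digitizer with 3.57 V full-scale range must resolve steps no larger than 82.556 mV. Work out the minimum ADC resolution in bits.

Number of steps required ≥ 3.57 V / 82.556 mV = 43.24.
Need 2^N ≥ 43.24; 2^5 = 32, 2^6 = 64.
Minimum N = 6.

6 bits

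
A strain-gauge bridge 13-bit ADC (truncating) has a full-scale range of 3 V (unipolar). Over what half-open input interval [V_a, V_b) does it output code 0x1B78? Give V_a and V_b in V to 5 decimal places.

[2.57520 V, 2.57556 V)

LSB = 3/2^13 = 366.21 µV.
Code 0x1B78 = 7032 decimal.
V_a = V_low + 7032·LSB = 2.5752 V; V_b = V_low + 7033·LSB = 2.57556 V.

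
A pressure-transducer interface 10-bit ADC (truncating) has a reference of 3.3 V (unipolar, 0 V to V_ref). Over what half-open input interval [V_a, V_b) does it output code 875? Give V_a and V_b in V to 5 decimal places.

LSB = 3.3/2^10 = 3.223 mV.
V_a = V_low + 875·LSB = 2.81982 V; V_b = V_low + 876·LSB = 2.82305 V.

[2.81982 V, 2.82305 V)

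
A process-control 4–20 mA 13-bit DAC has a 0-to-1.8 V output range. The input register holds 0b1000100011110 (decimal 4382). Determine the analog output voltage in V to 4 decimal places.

LSB = 1.8 V / 2^13 = 219.73 µV.
Code 0b1000100011110 = 4382 decimal.
V_out = 0 + 4382 × 0.000219727 V = 0.962842 V.

0.9628 V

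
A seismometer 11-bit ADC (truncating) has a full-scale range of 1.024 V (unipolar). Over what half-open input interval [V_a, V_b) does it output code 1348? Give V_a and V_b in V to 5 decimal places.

[0.67400 V, 0.67450 V)

LSB = 1.024/2^11 = 0.500 mV.
V_a = V_low + 1348·LSB = 0.674 V; V_b = V_low + 1349·LSB = 0.6745 V.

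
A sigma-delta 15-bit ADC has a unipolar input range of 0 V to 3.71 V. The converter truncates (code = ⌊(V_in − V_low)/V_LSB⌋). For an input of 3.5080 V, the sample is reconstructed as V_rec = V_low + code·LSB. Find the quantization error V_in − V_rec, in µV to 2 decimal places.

98.08 µV

Step size: 3.71 V ÷ 2^15 = 113.22 µV.
(V_in − V_low)/LSB = (3.5080 − 0)/0.00011322 = 30983.8663 → code 30983 (floor).
V_rec = 0 + 30983·0.00011322 = 3.5079019 V.
Error = 3.5080 − 3.5079019 = 9.80835e-05 V = 98.08 µV.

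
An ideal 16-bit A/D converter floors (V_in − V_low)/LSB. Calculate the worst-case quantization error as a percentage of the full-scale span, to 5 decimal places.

Truncating → worst-case error = 1 LSB = V_FS/2^16, so 100/65536 = 0.00152588 % of full scale.

0.00153 %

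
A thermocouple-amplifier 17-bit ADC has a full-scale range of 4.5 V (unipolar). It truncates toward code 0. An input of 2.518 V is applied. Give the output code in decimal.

LSB = 4.5 V / 131072 = 34.33 µV.
Input sits at 73342.066 steps above V_low.
Floor → code 73342.

code 73342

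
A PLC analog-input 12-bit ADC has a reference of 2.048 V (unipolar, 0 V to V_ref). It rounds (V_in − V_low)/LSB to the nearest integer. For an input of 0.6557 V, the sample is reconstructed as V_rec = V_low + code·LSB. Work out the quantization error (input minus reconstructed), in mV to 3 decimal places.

0.200 mV

Step size: 2.048 V ÷ 2^12 = 0.500 mV.
Scaled input = 1311.4000 LSBs, so code = 1311.
V_rec = 0 + 1311·0.0005 = 0.6555 V.
V_in − V_rec = 0.0002 V = 0.200 mV.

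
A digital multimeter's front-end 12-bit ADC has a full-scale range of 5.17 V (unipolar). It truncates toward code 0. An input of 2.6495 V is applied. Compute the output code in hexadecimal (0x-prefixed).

code 0x833 (decimal 2099)

With 4096 levels over 5.17 V, one step is 1.262 mV.
Input sits at 2099.101 steps above V_low.
So the output code is 2099.
In hexadecimal (0x-prefixed): 0x833.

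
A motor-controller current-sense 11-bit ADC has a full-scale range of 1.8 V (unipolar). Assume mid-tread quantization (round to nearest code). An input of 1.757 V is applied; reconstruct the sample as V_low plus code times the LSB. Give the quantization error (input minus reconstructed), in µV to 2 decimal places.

66.41 µV

Step size: 1.8 V ÷ 2^11 = 0.879 mV.
Scaled input = 1999.0756 LSBs, so code = 1999.
V_rec = 0 + 1999·0.000878906 = 1.7569336 V.
V_in − V_rec = 6.64063e-05 V = 66.41 µV.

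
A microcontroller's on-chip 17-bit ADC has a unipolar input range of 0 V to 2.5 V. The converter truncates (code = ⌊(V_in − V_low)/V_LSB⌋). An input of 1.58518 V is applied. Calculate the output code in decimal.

code 83109

Full-scale span = 2.5 V; LSB = 2.5/2^17 = 19.07 µV.
(V_in − V_low)/LSB = (1.58518 − 0) / 1.90735e-05 = 83109.085.
Floor → code 83109.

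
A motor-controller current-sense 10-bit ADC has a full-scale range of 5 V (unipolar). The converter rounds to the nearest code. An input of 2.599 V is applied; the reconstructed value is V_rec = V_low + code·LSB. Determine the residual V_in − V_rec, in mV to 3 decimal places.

1.344 mV

Step size: 5 V ÷ 2^10 = 4.883 mV.
(2.599 − 0)/0.00488281 = 532.2752; round gives code 532.
Code 532 maps back to 0 + 532×0.00488281 V = 2.5976562 V.
Error = 2.599 − 2.5976562 = 0.00134375 V = 1.344 mV.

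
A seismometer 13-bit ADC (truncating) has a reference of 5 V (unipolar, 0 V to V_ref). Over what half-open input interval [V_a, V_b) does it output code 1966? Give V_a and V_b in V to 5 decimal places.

[1.19995 V, 1.20056 V)

LSB = 5/2^13 = 0.610 mV.
V_a = V_low + 1966·LSB = 1.19995 V; V_b = V_low + 1967·LSB = 1.20056 V.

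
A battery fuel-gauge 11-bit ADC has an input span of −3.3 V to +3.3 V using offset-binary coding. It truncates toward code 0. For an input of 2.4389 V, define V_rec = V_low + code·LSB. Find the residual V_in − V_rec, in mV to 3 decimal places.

LSB = 6.6/2^11 = 3.223 mV.
Scaled input = 1780.7981 LSBs, so code = 1780.
Reconstructed: 2.4363281 V.
V_in − V_rec = 0.00257187 V = 2.572 mV.

2.572 mV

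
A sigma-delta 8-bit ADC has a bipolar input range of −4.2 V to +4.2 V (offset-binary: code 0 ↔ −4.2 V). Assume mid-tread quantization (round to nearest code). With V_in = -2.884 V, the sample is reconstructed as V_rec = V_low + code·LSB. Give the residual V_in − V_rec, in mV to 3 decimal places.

One LSB is 8.4 V / 256 = 32.812 mV.
(V_in − V_low)/LSB = (-2.884 − (−4.2))/0.0328125 = 40.1067 → code 40 (round).
Reconstructed: -2.8875 V.
Difference: 0.0035 V → 3.500 mV.

3.500 mV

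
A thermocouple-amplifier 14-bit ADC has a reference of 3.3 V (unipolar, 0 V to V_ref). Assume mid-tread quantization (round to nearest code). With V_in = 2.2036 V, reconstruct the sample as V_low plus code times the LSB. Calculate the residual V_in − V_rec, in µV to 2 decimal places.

-92.63 µV

One LSB is 3.3 V / 16384 = 201.42 µV.
(V_in − V_low)/LSB = (2.2036 − 0)/0.000201416 = 10940.5401 → code 10941 (round).
V_rec = 0 + 10941·0.000201416 = 2.2036926 V.
V_in − V_rec = -9.2627e-05 V = -92.63 µV.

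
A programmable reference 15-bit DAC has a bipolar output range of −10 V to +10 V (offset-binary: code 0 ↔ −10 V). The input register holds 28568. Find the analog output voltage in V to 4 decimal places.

7.4365 V

LSB = 20 V / 2^15 = 0.610 mV.
V_out = (−10) + 28568 × 0.000610352 V = 7.43652 V.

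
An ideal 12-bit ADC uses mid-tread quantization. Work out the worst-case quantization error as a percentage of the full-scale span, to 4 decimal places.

0.0122 %

Rounding → worst-case error = ½ LSB = V_FS/2^13, so 100/8192 = 0.012207 % of full scale.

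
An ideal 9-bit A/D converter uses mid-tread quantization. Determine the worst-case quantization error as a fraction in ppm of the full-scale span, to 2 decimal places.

976.56 ppm

Rounding → worst-case error = ½ LSB = V_FS/2^10, so 1e+06/1024 = 976.562 ppm of full scale.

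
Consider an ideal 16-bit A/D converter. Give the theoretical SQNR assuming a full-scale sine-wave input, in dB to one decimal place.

98.1 dB

SNR ≈ 6.02·N + 1.76 dB = 6.02·16 + 1.76 = 98.08 dB.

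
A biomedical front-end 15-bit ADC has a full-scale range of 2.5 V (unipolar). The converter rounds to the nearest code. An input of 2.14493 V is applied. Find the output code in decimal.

With 32768 levels over 2.5 V, one step is 76.29 µV.
(V_in − V_low)/LSB = (2.14493 − 0) / 7.62939e-05 = 28114.026.
Round → code 28114.

code 28114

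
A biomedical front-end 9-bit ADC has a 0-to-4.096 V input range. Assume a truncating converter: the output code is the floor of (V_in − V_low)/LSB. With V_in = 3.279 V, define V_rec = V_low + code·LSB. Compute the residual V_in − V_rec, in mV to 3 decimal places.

LSB = 4.096/2^9 = 8.000 mV.
(3.279 − 0)/0.008 = 409.8750; ⌊·⌋ gives code 409.
Code 409 maps back to 0 + 409×0.008 V = 3.272 V.
Error = 3.279 − 3.272 = 0.007 V = 7.000 mV.

7.000 mV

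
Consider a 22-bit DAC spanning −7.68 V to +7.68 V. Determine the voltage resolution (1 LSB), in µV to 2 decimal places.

Full-scale span = 15.36 V.
LSB = 15.36 / 2^22 = 15.36 / 4194304 = 3.66211e-06 V = 3.66 µV.

3.66 µV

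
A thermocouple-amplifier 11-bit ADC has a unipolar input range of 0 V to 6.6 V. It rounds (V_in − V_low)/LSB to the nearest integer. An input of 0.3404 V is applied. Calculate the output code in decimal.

code 106

With 2048 levels over 6.6 V, one step is 3.223 mV.
(V_in − V_low)/LSB = (0.3404 − 0) / 0.00322266 = 105.627.
Round → code 106.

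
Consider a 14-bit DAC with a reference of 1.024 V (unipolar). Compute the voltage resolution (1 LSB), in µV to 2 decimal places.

62.50 µV

Full-scale span = 1.024 V.
LSB = 1.024 / 2^14 = 1.024 / 16384 = 6.25e-05 V = 62.50 µV.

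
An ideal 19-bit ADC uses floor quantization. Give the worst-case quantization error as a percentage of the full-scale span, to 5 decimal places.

0.00019 %

Truncating → worst-case error = 1 LSB = V_FS/2^19, so 100/524288 = 0.000190735 % of full scale.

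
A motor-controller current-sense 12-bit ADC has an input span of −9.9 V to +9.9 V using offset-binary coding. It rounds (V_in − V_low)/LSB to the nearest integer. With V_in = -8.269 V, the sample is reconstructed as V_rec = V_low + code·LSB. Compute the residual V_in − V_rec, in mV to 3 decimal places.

1.947 mV

LSB = 19.8/2^12 = 4.834 mV.
(-8.269 − (−9.9))/0.00483398 = 337.4028; round gives code 337.
Reconstructed: -8.2709473 V.
Error = -8.269 − (−8.2709473) = 0.00194727 V = 1.947 mV.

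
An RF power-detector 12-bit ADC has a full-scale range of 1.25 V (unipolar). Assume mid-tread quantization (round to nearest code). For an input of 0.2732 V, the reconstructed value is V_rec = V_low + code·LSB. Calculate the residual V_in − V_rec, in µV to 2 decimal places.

67.68 µV

Step size: 1.25 V ÷ 2^12 = 305.18 µV.
(0.2732 − 0)/0.000305176 = 895.2218; round gives code 895.
Code 895 maps back to 0 + 895×0.000305176 V = 0.27313232 V.
Error = 0.2732 − 0.27313232 = 6.76758e-05 V = 67.68 µV.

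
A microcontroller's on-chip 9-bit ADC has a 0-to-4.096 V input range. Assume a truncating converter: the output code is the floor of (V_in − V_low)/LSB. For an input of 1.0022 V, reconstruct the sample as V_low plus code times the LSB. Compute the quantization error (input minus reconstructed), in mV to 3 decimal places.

LSB = 4.096/2^9 = 8.000 mV.
(V_in − V_low)/LSB = (1.0022 − 0)/0.008 = 125.2750 → code 125 (floor).
Code 125 maps back to 0 + 125×0.008 V = 1 V.
V_in − V_rec = 0.0022 V = 2.200 mV.

2.200 mV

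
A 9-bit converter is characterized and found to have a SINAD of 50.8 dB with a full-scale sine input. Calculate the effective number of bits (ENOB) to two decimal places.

ENOB = (SINAD − 1.76) / 6.02 = (50.8 − 1.76)/6.02 = 8.146.

8.15 bits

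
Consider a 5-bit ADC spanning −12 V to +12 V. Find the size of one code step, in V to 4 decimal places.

0.7500 V

Full-scale span = 24 V.
LSB = 24 / 2^5 = 24 / 32 = 0.75 V = 0.7500 V.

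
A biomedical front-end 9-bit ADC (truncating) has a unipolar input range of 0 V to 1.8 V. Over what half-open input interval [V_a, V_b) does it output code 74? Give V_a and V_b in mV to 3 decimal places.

[260.156 mV, 263.672 mV)

LSB = 1.8/2^9 = 3.516 mV.
V_a = V_low + 74·LSB = 0.260156 V; V_b = V_low + 75·LSB = 0.263672 V.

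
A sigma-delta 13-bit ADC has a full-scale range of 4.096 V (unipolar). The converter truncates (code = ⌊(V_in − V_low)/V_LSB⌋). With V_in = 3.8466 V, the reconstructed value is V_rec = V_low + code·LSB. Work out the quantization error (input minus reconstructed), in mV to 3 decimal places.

One LSB is 4.096 V / 8192 = 0.500 mV.
(3.8466 − 0)/0.0005 = 7693.2000; ⌊·⌋ gives code 7693.
Reconstructed: 3.8465 V.
Difference: 0.0001 V → 0.100 mV.

0.100 mV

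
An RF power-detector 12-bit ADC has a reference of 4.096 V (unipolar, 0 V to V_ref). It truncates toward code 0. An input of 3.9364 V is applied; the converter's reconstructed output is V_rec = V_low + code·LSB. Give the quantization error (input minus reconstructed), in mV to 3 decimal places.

0.400 mV

One LSB is 4.096 V / 4096 = 1.000 mV.
(3.9364 − 0)/0.001 = 3936.4000; ⌊·⌋ gives code 3936.
Reconstructed: 3.936 V.
Error = 3.9364 − 3.936 = 0.0004 V = 0.400 mV.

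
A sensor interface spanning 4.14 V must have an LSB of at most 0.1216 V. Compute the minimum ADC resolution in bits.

Number of steps required ≥ 4.14 V / 0.1216 V = 34.05.
Need 2^N ≥ 34.05; 2^5 = 32, 2^6 = 64.
Minimum N = 6.

6 bits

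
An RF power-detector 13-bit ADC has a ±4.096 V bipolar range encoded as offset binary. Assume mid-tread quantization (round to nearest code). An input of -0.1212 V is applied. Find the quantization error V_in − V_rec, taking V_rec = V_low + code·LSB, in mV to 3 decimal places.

One LSB is 8.192 V / 8192 = 1.000 mV.
(-0.1212 − (−4.096))/0.001 = 3974.8000; round gives code 3975.
Reconstructed: -0.121 V.
Difference: -0.0002 V → -0.200 mV.

-0.200 mV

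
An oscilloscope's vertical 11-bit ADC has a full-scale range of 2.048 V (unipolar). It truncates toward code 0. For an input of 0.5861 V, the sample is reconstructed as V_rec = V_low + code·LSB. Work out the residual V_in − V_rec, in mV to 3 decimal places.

LSB = 2.048/2^11 = 1.000 mV.
(0.5861 − 0)/0.001 = 586.1000; ⌊·⌋ gives code 586.
Reconstructed: 0.586 V.
Difference: 0.0001 V → 0.100 mV.

0.100 mV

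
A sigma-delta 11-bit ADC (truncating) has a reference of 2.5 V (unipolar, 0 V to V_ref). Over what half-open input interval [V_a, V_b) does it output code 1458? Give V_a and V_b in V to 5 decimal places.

[1.77979 V, 1.78101 V)

LSB = 2.5/2^11 = 1.221 mV.
V_a = V_low + 1458·LSB = 1.77979 V; V_b = V_low + 1459·LSB = 1.78101 V.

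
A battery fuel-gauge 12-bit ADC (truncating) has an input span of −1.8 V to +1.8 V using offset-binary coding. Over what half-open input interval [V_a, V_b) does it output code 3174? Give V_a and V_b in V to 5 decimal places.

LSB = 3.6/2^12 = 0.879 mV.
V_a = V_low + 3174·LSB = 0.989648 V; V_b = V_low + 3175·LSB = 0.990527 V.

[0.98965 V, 0.99053 V)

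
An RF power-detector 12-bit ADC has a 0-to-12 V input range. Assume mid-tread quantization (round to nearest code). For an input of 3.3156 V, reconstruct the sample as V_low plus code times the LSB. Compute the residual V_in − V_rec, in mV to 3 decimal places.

-0.806 mV

Step size: 12 V ÷ 2^12 = 2.930 mV.
(3.3156 − 0)/0.00292969 = 1131.7248; round gives code 1132.
Reconstructed: 3.3164062 V.
Error = 3.3156 − 3.3164062 = -0.00080625 V = -0.806 mV.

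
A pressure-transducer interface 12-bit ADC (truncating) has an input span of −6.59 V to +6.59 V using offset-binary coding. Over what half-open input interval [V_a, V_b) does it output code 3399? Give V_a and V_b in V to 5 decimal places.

[4.34721 V, 4.35043 V)

LSB = 13.18/2^12 = 3.218 mV.
V_a = V_low + 3399·LSB = 4.34721 V; V_b = V_low + 3400·LSB = 4.35043 V.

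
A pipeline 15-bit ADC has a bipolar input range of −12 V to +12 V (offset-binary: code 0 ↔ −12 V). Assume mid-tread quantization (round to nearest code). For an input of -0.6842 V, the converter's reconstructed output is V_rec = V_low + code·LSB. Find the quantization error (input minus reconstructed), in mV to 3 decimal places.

Step size: 24 V ÷ 2^15 = 0.732 mV.
Scaled input = 15449.8389 LSBs, so code = 15450.
V_rec = (−12) + 15450·0.000732422 = -0.68408203 V.
Error = -0.6842 − (−0.68408203) = -0.000117969 V = -0.118 mV.

-0.118 mV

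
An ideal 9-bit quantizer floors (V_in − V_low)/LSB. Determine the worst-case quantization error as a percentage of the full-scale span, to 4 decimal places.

0.1953 %

Truncating → worst-case error = 1 LSB = V_FS/2^9, so 100/512 = 0.195312 % of full scale.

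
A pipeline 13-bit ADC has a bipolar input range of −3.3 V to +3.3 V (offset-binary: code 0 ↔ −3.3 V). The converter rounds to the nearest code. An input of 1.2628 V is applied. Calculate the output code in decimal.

code 5663

LSB = 6.6 V / 8192 = 0.806 mV.
(1.2628 − (−3.3)) / 0.000805664 = 5663.403 LSBs.
So the output code is 5663.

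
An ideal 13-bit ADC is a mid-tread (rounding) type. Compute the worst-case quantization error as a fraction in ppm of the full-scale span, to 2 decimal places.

61.04 ppm

Rounding → worst-case error = ½ LSB = V_FS/2^14, so 1e+06/16384 = 61.0352 ppm of full scale.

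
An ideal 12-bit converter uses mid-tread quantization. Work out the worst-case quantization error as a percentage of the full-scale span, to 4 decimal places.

Rounding → worst-case error = ½ LSB = V_FS/2^13, so 100/8192 = 0.012207 % of full scale.

0.0122 %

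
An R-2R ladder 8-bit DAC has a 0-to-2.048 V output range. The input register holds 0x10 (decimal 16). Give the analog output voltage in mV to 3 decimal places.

LSB = 2.048 V / 2^8 = 8.000 mV.
Code 0x10 = 16 decimal.
V_out = 0 + 16 × 0.008 V = 0.128 V.
= 128.000 mV.

128.000 mV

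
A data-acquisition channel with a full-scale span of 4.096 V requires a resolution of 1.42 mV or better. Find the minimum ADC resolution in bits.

Number of steps required ≥ 4.096 V / 1.42 mV = 2884.51.
Need 2^N ≥ 2884.51; 2^11 = 2048, 2^12 = 4096.
Minimum N = 12.

12 bits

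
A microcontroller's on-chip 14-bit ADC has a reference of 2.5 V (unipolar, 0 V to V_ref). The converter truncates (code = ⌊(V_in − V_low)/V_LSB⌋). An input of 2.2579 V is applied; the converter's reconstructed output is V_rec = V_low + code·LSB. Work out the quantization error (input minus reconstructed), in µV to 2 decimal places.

56.98 µV

LSB = 2.5/2^14 = 152.59 µV.
(2.2579 − 0)/0.000152588 = 14797.3734; ⌊·⌋ gives code 14797.
Code 14797 maps back to 0 + 14797×0.000152588 V = 2.257843 V.
V_in − V_rec = 5.69824e-05 V = 56.98 µV.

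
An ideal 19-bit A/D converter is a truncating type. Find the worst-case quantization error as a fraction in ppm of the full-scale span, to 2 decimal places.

Truncating → worst-case error = 1 LSB = V_FS/2^19, so 1e+06/524288 = 1.90735 ppm of full scale.

1.91 ppm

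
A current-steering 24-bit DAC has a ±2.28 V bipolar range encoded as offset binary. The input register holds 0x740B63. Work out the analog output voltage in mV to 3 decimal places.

-212.958 mV

LSB = 4.56 V / 2^24 = 0.27 µV.
Code 0x740B63 = 7605091 decimal.
V_out = (−2.28) + 7605091 × 2.71797e-07 V = -0.212958 V.
= -212.958 mV.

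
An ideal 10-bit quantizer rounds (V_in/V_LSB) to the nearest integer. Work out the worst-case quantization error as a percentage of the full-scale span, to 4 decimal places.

Rounding → worst-case error = ½ LSB = V_FS/2^11, so 100/2048 = 0.0488281 % of full scale.

0.0488 %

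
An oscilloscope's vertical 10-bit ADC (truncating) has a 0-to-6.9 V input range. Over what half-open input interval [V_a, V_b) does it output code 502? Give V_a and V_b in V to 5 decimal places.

LSB = 6.9/2^10 = 6.738 mV.
V_a = V_low + 502·LSB = 3.38262 V; V_b = V_low + 503·LSB = 3.38936 V.

[3.38262 V, 3.38936 V)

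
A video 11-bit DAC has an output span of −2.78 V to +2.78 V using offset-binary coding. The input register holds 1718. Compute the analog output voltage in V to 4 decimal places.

LSB = 5.56 V / 2^11 = 2.715 mV.
V_out = (−2.78) + 1718 × 0.00271484 V = 1.8841 V.

1.8841 V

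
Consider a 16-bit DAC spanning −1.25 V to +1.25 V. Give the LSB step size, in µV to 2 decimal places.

38.15 µV

Full-scale span = 2.5 V.
LSB = 2.5 / 2^16 = 2.5 / 65536 = 3.8147e-05 V = 38.15 µV.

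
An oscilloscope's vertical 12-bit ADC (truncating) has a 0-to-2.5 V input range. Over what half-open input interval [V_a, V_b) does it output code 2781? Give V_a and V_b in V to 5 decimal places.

[1.69739 V, 1.69800 V)

LSB = 2.5/2^12 = 0.610 mV.
V_a = V_low + 2781·LSB = 1.69739 V; V_b = V_low + 2782·LSB = 1.698 V.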